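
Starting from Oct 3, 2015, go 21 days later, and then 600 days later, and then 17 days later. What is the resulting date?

July 2, 2017

Adding 21 days from October 3, 2015:
October has 31 days; 3 + 21 = 24, still in October.
Advancing 600 days from October 24, 2015:
October has 31 days, so 31 − 24 = 7 days remain after October 24, 2015; 600 − 7 = 593 left.
November 2015 has 30 days: 593 − 30 = 563 left.
December 2015 has 31 days: 563 − 31 = 532 left.
January 2016 has 31 days: 532 − 31 = 501 left.
February 2016 has 29 days (2016 is a leap year): 501 − 29 = 472 left.
March 2016 has 31 days: 472 − 31 = 441 left.
April 2016 has 30 days: 441 − 30 = 411 left.
May 2016 has 31 days: 411 − 31 = 380 left.
June 2016 has 30 days: 380 − 30 = 350 left.
July 2016 has 31 days: 350 − 31 = 319 left.
August 2016 has 31 days: 319 − 31 = 288 left.
September 2016 has 30 days: 288 − 30 = 258 left.
October 2016 has 31 days: 258 − 31 = 227 left.
November 2016 has 30 days: 227 − 30 = 197 left.
December 2016 has 31 days: 197 − 31 = 166 left.
January 2017 has 31 days: 166 − 31 = 135 left.
February 2017 has 28 days (2017 is not a leap year): 135 − 28 = 107 left.
March 2017 has 31 days: 107 − 31 = 76 left.
April 2017 has 30 days: 76 − 30 = 46 left.
May 2017 has 31 days: 46 − 31 = 15 left.
15 days into June 2017 → June 15, 2017.
Advancing 17 days from June 15, 2017:
June has 30 days, so 30 − 15 = 15 days remain after June 15, 2017; 17 − 15 = 2 left.
2 days into July 2017 → July 2, 2017.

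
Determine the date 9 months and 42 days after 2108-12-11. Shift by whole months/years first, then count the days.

October 23, 2109

Adding 9 months and 42 days from December 11, 2108: first the month/year part, then the days.
month 12 + 9 = 21, which is month 9 of year 2109 → September 2109.
Day 11 is valid in September, giving September 11, 2109.
Now add 42 days from September 11, 2109.
September has 30 days, so 30 − 11 = 19 days remain after September 11, 2109; 42 − 19 = 23 left.
23 days into October 2109 → October 23, 2109.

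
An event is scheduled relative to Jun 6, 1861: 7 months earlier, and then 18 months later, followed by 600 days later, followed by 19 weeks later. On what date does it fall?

Counting back 7 months from June 6, 1861:
month 6 − 7 = -1, which is month 11 of year 1860 → November 1860.
Day 6 is valid in November, giving November 6, 1860.
Advancing 18 months from November 6, 1860:
month 11 + 18 = 29, which is month 5 of year 1862 → May 1862.
Day 6 is valid in May, giving May 6, 1862.
Advancing 600 days from May 6, 1862:
May has 31 days, so 31 − 6 = 25 days remain after May 6, 1862; 600 − 25 = 575 left.
June 1862 has 30 days: 575 − 30 = 545 left.
July 1862 has 31 days: 545 − 31 = 514 left.
August 1862 has 31 days: 514 − 31 = 483 left.
September 1862 has 30 days: 483 − 30 = 453 left.
October 1862 has 31 days: 453 − 31 = 422 left.
November 1862 has 30 days: 422 − 30 = 392 left.
December 1862 has 31 days: 392 − 31 = 361 left.
January 1863 has 31 days: 361 − 31 = 330 left.
February 1863 has 28 days (1863 is not a leap year): 330 − 28 = 302 left.
March 1863 has 31 days: 302 − 31 = 271 left.
April 1863 has 30 days: 271 − 30 = 241 left.
May 1863 has 31 days: 241 − 31 = 210 left.
June 1863 has 30 days: 210 − 30 = 180 left.
July 1863 has 31 days: 180 − 31 = 149 left.
August 1863 has 31 days: 149 − 31 = 118 left.
September 1863 has 30 days: 118 − 30 = 88 left.
October 1863 has 31 days: 88 − 31 = 57 left.
November 1863 has 30 days: 57 − 30 = 27 left.
27 days into December 1863 → December 27, 1863.
Counting forward 19 weeks (= 133 days) from December 27, 1863:
December has 31 days, so 31 − 27 = 4 days remain after December 27, 1863; 133 − 4 = 129 left.
January 1864 has 31 days: 129 − 31 = 98 left.
February 1864 has 29 days (1864 is a leap year): 98 − 29 = 69 left.
March 1864 has 31 days: 69 − 31 = 38 left.
April 1864 has 30 days: 38 − 30 = 8 left.
8 days into May 1864 → May 8, 1864.

May 8, 1864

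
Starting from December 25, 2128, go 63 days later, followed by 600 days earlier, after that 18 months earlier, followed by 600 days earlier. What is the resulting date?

Advancing 63 days from December 25, 2128:
December has 31 days, so 31 − 25 = 6 days remain after December 25, 2128; 63 − 6 = 57 left.
January 2129 has 31 days: 57 − 31 = 26 left.
26 days into February 2129 → February 26, 2129.
Going back 600 days from February 26, 2129:
Going back 26 days from February 26, 2129 reaches the end of the previous month; 600 − 26 = 574 left.
January 2129 has 31 days: 574 − 31 = 543 left.
December 2128 has 31 days: 543 − 31 = 512 left.
November 2128 has 30 days: 512 − 30 = 482 left.
October 2128 has 31 days: 482 − 31 = 451 left.
September 2128 has 30 days: 451 − 30 = 421 left.
August 2128 has 31 days: 421 − 31 = 390 left.
July 2128 has 31 days: 390 − 31 = 359 left.
June 2128 has 30 days: 359 − 30 = 329 left.
May 2128 has 31 days: 329 − 31 = 298 left.
April 2128 has 30 days: 298 − 30 = 268 left.
March 2128 has 31 days: 268 − 31 = 237 left.
February 2128 has 29 days (2128 is a leap year): 237 − 29 = 208 left.
January 2128 has 31 days: 208 − 31 = 177 left.
December 2127 has 31 days: 177 − 31 = 146 left.
November 2127 has 30 days: 146 − 30 = 116 left.
October 2127 has 31 days: 116 − 31 = 85 left.
September 2127 has 30 days: 85 − 30 = 55 left.
August 2127 has 31 days: 55 − 31 = 24 left.
July 2127 has 31 days; 31 − 24 = 7 → July 7, 2127.
Subtracting 18 months from July 7, 2127:
month 7 − 18 = -11, which is month 1 of year 2126 → January 2126.
Day 7 is valid in January, giving January 7, 2126.
Counting back 600 days from January 7, 2126:
Going back 7 days from January 7, 2126 reaches the end of the previous month; 600 − 7 = 593 left.
December 2125 has 31 days: 593 − 31 = 562 left.
November 2125 has 30 days: 562 − 30 = 532 left.
October 2125 has 31 days: 532 − 31 = 501 left.
September 2125 has 30 days: 501 − 30 = 471 left.
August 2125 has 31 days: 471 − 31 = 440 left.
July 2125 has 31 days: 440 − 31 = 409 left.
June 2125 has 30 days: 409 − 30 = 379 left.
May 2125 has 31 days: 379 − 31 = 348 left.
April 2125 has 30 days: 348 − 30 = 318 left.
March 2125 has 31 days: 318 − 31 = 287 left.
February 2125 has 28 days (2125 is not a leap year): 287 − 28 = 259 left.
January 2125 has 31 days: 259 − 31 = 228 left.
December 2124 has 31 days: 228 − 31 = 197 left.
November 2124 has 30 days: 197 − 30 = 167 left.
October 2124 has 31 days: 167 − 31 = 136 left.
September 2124 has 30 days: 136 − 30 = 106 left.
August 2124 has 31 days: 106 − 31 = 75 left.
July 2124 has 31 days: 75 − 31 = 44 left.
June 2124 has 30 days: 44 − 30 = 14 left.
May 2124 has 31 days; 31 − 14 = 17 → May 17, 2124.

May 17, 2124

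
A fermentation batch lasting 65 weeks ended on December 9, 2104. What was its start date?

September 11, 2103

Subtracting 65 weeks = 455 days from December 9, 2104.
Going back 9 days from December 9, 2104 reaches the end of the previous month; 455 − 9 = 446 left.
November 2104 has 30 days: 446 − 30 = 416 left.
October 2104 has 31 days: 416 − 31 = 385 left.
September 2104 has 30 days: 385 − 30 = 355 left.
August 2104 has 31 days: 355 − 31 = 324 left.
July 2104 has 31 days: 324 − 31 = 293 left.
June 2104 has 30 days: 293 − 30 = 263 left.
May 2104 has 31 days: 263 − 31 = 232 left.
April 2104 has 30 days: 232 − 30 = 202 left.
March 2104 has 31 days: 202 − 31 = 171 left.
February 2104 has 29 days (2104 is a leap year): 171 − 29 = 142 left.
January 2104 has 31 days: 142 − 31 = 111 left.
December 2103 has 31 days: 111 − 31 = 80 left.
November 2103 has 30 days: 80 − 30 = 50 left.
October 2103 has 31 days: 50 − 31 = 19 left.
September 2103 has 30 days; 30 − 19 = 11 → September 11, 2103.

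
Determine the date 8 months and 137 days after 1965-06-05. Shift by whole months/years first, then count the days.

June 22, 1966

Advancing 8 months and 137 days from June 5, 1965: first the month/year part, then the days.
month 6 + 8 = 14, which is month 2 of year 1966 → February 1966.
Day 5 is valid in February, giving February 5, 1966.
Now add 137 days from February 5, 1966.
February has 28 days, so 28 − 5 = 23 days remain after February 5, 1966; 137 − 23 = 114 left.
March 1966 has 31 days: 114 − 31 = 83 left.
April 1966 has 30 days: 83 − 30 = 53 left.
May 1966 has 31 days: 53 − 31 = 22 left.
22 days into June 1966 → June 22, 1966.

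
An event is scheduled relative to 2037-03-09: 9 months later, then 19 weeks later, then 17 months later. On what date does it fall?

Advancing 9 months from March 9, 2037:
month 3 + 9 = 12 → December 2037.
Day 9 is valid in December, giving December 9, 2037.
Counting forward 19 weeks (= 133 days) from December 9, 2037:
December has 31 days, so 31 − 9 = 22 days remain after December 9, 2037; 133 − 22 = 111 left.
January 2038 has 31 days: 111 − 31 = 80 left.
February 2038 has 28 days (2038 is not a leap year): 80 − 28 = 52 left.
March 2038 has 31 days: 52 − 31 = 21 left.
21 days into April 2038 → April 21, 2038.
Counting forward 17 months from April 21, 2038:
month 4 + 17 = 21, which is month 9 of year 2039 → September 2039.
Day 21 is valid in September, giving September 21, 2039.

September 21, 2039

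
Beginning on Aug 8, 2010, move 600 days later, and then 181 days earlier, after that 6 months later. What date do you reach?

Adding 600 days from August 8, 2010:
August has 31 days, so 31 − 8 = 23 days remain after August 8, 2010; 600 − 23 = 577 left.
September 2010 has 30 days: 577 − 30 = 547 left.
October 2010 has 31 days: 547 − 31 = 516 left.
November 2010 has 30 days: 516 − 30 = 486 left.
December 2010 has 31 days: 486 − 31 = 455 left.
January 2011 has 31 days: 455 − 31 = 424 left.
February 2011 has 28 days (2011 is not a leap year): 424 − 28 = 396 left.
March 2011 has 31 days: 396 − 31 = 365 left.
April 2011 has 30 days: 365 − 30 = 335 left.
May 2011 has 31 days: 335 − 31 = 304 left.
June 2011 has 30 days: 304 − 30 = 274 left.
July 2011 has 31 days: 274 − 31 = 243 left.
August 2011 has 31 days: 243 − 31 = 212 left.
September 2011 has 30 days: 212 − 30 = 182 left.
October 2011 has 31 days: 182 − 31 = 151 left.
November 2011 has 30 days: 151 − 30 = 121 left.
December 2011 has 31 days: 121 − 31 = 90 left.
January 2012 has 31 days: 90 − 31 = 59 left.
February 2012 has 29 days (2012 is a leap year): 59 − 29 = 30 left.
30 days into March 2012 → March 30, 2012.
Going back 181 days from March 30, 2012:
Going back 30 days from March 30, 2012 reaches the end of the previous month; 181 − 30 = 151 left.
February 2012 has 29 days (2012 is a leap year): 151 − 29 = 122 left.
January 2012 has 31 days: 122 − 31 = 91 left.
December 2011 has 31 days: 91 − 31 = 60 left.
November 2011 has 30 days: 60 − 30 = 30 left.
October 2011 has 31 days; 31 − 30 = 1 → October 1, 2011.
Counting forward 6 months from October 1, 2011:
month 10 + 6 = 16, which is month 4 of year 2012 → April 2012.
Day 1 is valid in April, giving April 1, 2012.

April 1, 2012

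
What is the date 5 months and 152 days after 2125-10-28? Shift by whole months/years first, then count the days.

August 27, 2126

Advancing 5 months and 152 days from October 28, 2125: first the month/year part, then the days.
month 10 + 5 = 15, which is month 3 of year 2126 → March 2126.
Day 28 is valid in March, giving March 28, 2126.
Now add 152 days from March 28, 2126.
March has 31 days, so 31 − 28 = 3 days remain after March 28, 2126; 152 − 3 = 149 left.
April 2126 has 30 days: 149 − 30 = 119 left.
May 2126 has 31 days: 119 − 31 = 88 left.
June 2126 has 30 days: 88 − 30 = 58 left.
July 2126 has 31 days: 58 − 31 = 27 left.
27 days into August 2126 → August 27, 2126.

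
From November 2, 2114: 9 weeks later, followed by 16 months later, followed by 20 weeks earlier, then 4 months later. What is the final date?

April 16, 2116

Advancing 9 weeks (= 63 days) from November 2, 2114:
November has 30 days, so 30 − 2 = 28 days remain after November 2, 2114; 63 − 28 = 35 left.
December 2114 has 31 days: 35 − 31 = 4 left.
4 days into January 2115 → January 4, 2115.
Counting forward 16 months from January 4, 2115:
month 1 + 16 = 17, which is month 5 of year 2116 → May 2116.
Day 4 is valid in May, giving May 4, 2116.
Subtracting 20 weeks (= 140 days) from May 4, 2116:
Going back 4 days from May 4, 2116 reaches the end of the previous month; 140 − 4 = 136 left.
April 2116 has 30 days: 136 − 30 = 106 left.
March 2116 has 31 days: 106 − 31 = 75 left.
February 2116 has 29 days (2116 is a leap year): 75 − 29 = 46 left.
January 2116 has 31 days: 46 − 31 = 15 left.
December 2115 has 31 days; 31 − 15 = 16 → December 16, 2115.
Counting forward 4 months from December 16, 2115:
month 12 + 4 = 16, which is month 4 of year 2116 → April 2116.
Day 16 is valid in April, giving April 16, 2116.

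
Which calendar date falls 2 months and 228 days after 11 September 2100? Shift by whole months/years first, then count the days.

Advancing 2 months and 228 days from September 11, 2100: first the month/year part, then the days.
month 9 + 2 = 11 → November 2100.
Day 11 is valid in November, giving November 11, 2100.
Now add 228 days from November 11, 2100.
November has 30 days, so 30 − 11 = 19 days remain after November 11, 2100; 228 − 19 = 209 left.
December 2100 has 31 days: 209 − 31 = 178 left.
January 2101 has 31 days: 178 − 31 = 147 left.
February 2101 has 28 days (2101 is not a leap year): 147 − 28 = 119 left.
March 2101 has 31 days: 119 − 31 = 88 left.
April 2101 has 30 days: 88 − 30 = 58 left.
May 2101 has 31 days: 58 − 31 = 27 left.
27 days into June 2101 → June 27, 2101.

June 27, 2101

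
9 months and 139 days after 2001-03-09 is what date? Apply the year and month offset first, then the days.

April 27, 2002

Advancing 9 months and 139 days from March 9, 2001: first the month/year part, then the days.
month 3 + 9 = 12 → December 2001.
Day 9 is valid in December, giving December 9, 2001.
Now add 139 days from December 9, 2001.
December has 31 days, so 31 − 9 = 22 days remain after December 9, 2001; 139 − 22 = 117 left.
January 2002 has 31 days: 117 − 31 = 86 left.
February 2002 has 28 days (2002 is not a leap year): 86 − 28 = 58 left.
March 2002 has 31 days: 58 − 31 = 27 left.
27 days into April 2002 → April 27, 2002.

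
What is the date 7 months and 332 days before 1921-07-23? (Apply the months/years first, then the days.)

January 26, 1920

Subtracting 7 months and 332 days from July 23, 1921: first the month/year part, then the days.
month 7 − 7 = 0, which is month 12 of year 1920 → December 1920.
Day 23 is valid in December, giving December 23, 1920.
Now subtract 332 days from December 23, 1920.
Going back 23 days from December 23, 1920 reaches the end of the previous month; 332 − 23 = 309 left.
November 1920 has 30 days: 309 − 30 = 279 left.
October 1920 has 31 days: 279 − 31 = 248 left.
September 1920 has 30 days: 248 − 30 = 218 left.
August 1920 has 31 days: 218 − 31 = 187 left.
July 1920 has 31 days: 187 − 31 = 156 left.
June 1920 has 30 days: 156 − 30 = 126 left.
May 1920 has 31 days: 126 − 31 = 95 left.
April 1920 has 30 days: 95 − 30 = 65 left.
March 1920 has 31 days: 65 − 31 = 34 left.
February 1920 has 29 days (1920 is a leap year): 34 − 29 = 5 left.
January 1920 has 31 days; 31 − 5 = 26 → January 26, 1920.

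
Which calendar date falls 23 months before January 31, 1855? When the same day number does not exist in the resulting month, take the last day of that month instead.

Counting back 23 months from January 31, 1855.
month 1 − 23 = -22, which is month 2 of year 1853 → February 1853.
February 1853 has only 28 days (1853 is not a leap year — relevant if February), and the start was day 31, so the date clamps to February 28, 1853.

February 28, 1853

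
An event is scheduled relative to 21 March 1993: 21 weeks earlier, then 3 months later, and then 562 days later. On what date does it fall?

August 10, 1994

Going back 21 weeks (= 147 days) from March 21, 1993:
Going back 21 days from March 21, 1993 reaches the end of the previous month; 147 − 21 = 126 left.
February 1993 has 28 days (1993 is not a leap year): 126 − 28 = 98 left.
January 1993 has 31 days: 98 − 31 = 67 left.
December 1992 has 31 days: 67 − 31 = 36 left.
November 1992 has 30 days: 36 − 30 = 6 left.
October 1992 has 31 days; 31 − 6 = 25 → October 25, 1992.
Advancing 3 months from October 25, 1992:
month 10 + 3 = 13, which is month 1 of year 1993 → January 1993.
Day 25 is valid in January, giving January 25, 1993.
Adding 562 days from January 25, 1993:
January has 31 days, so 31 − 25 = 6 days remain after January 25, 1993; 562 − 6 = 556 left.
February 1993 has 28 days (1993 is not a leap year): 556 − 28 = 528 left.
March 1993 has 31 days: 528 − 31 = 497 left.
April 1993 has 30 days: 497 − 30 = 467 left.
May 1993 has 31 days: 467 − 31 = 436 left.
June 1993 has 30 days: 436 − 30 = 406 left.
July 1993 has 31 days: 406 − 31 = 375 left.
August 1993 has 31 days: 375 − 31 = 344 left.
September 1993 has 30 days: 344 − 30 = 314 left.
October 1993 has 31 days: 314 − 31 = 283 left.
November 1993 has 30 days: 283 − 30 = 253 left.
December 1993 has 31 days: 253 − 31 = 222 left.
January 1994 has 31 days: 222 − 31 = 191 left.
February 1994 has 28 days (1994 is not a leap year): 191 − 28 = 163 left.
March 1994 has 31 days: 163 − 31 = 132 left.
April 1994 has 30 days: 132 − 30 = 102 left.
May 1994 has 31 days: 102 − 31 = 71 left.
June 1994 has 30 days: 71 − 30 = 41 left.
July 1994 has 31 days: 41 − 31 = 10 left.
10 days into August 1994 → August 10, 1994.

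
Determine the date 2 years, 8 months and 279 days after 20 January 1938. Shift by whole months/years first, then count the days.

Adding 2 years, 8 months and 279 days from January 20, 1938: first the month/year part, then the days.
+2 years → 1940; month 1 + 8 = 9 → September 1940.
Day 20 is valid in September, giving September 20, 1940.
Now add 279 days from September 20, 1940.
September has 30 days, so 30 − 20 = 10 days remain after September 20, 1940; 279 − 10 = 269 left.
October 1940 has 31 days: 269 − 31 = 238 left.
November 1940 has 30 days: 238 − 30 = 208 left.
December 1940 has 31 days: 208 − 31 = 177 left.
January 1941 has 31 days: 177 − 31 = 146 left.
February 1941 has 28 days (1941 is not a leap year): 146 − 28 = 118 left.
March 1941 has 31 days: 118 − 31 = 87 left.
April 1941 has 30 days: 87 − 30 = 57 left.
May 1941 has 31 days: 57 − 31 = 26 left.
26 days into June 1941 → June 26, 1941.

June 26, 1941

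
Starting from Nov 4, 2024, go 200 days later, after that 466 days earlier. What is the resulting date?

February 12, 2024

Advancing 200 days from November 4, 2024:
November has 30 days, so 30 − 4 = 26 days remain after November 4, 2024; 200 − 26 = 174 left.
December 2024 has 31 days: 174 − 31 = 143 left.
January 2025 has 31 days: 143 − 31 = 112 left.
February 2025 has 28 days (2025 is not a leap year): 112 − 28 = 84 left.
March 2025 has 31 days: 84 − 31 = 53 left.
April 2025 has 30 days: 53 − 30 = 23 left.
23 days into May 2025 → May 23, 2025.
Counting back 466 days from May 23, 2025:
Going back 23 days from May 23, 2025 reaches the end of the previous month; 466 − 23 = 443 left.
April 2025 has 30 days: 443 − 30 = 413 left.
March 2025 has 31 days: 413 − 31 = 382 left.
February 2025 has 28 days (2025 is not a leap year): 382 − 28 = 354 left.
January 2025 has 31 days: 354 − 31 = 323 left.
December 2024 has 31 days: 323 − 31 = 292 left.
November 2024 has 30 days: 292 − 30 = 262 left.
October 2024 has 31 days: 262 − 31 = 231 left.
September 2024 has 30 days: 231 − 30 = 201 left.
August 2024 has 31 days: 201 − 31 = 170 left.
July 2024 has 31 days: 170 − 31 = 139 left.
June 2024 has 30 days: 139 − 30 = 109 left.
May 2024 has 31 days: 109 − 31 = 78 left.
April 2024 has 30 days: 78 − 30 = 48 left.
March 2024 has 31 days: 48 − 31 = 17 left.
February 2024 has 29 days; 29 − 17 = 12 → February 12, 2024.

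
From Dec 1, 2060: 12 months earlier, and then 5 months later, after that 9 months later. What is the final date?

Subtracting 12 months from December 1, 2060:
month 12 − 12 = 0, which is month 12 of year 2059 → December 2059.
Day 1 is valid in December, giving December 1, 2059.
Advancing 5 months from December 1, 2059:
month 12 + 5 = 17, which is month 5 of year 2060 → May 2060.
Day 1 is valid in May, giving May 1, 2060.
Adding 9 months from May 1, 2060:
month 5 + 9 = 14, which is month 2 of year 2061 → February 2061.
Day 1 is valid in February, giving February 1, 2061.

February 1, 2061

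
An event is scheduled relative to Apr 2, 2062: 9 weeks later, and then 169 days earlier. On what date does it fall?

Advancing 9 weeks (= 63 days) from April 2, 2062:
April has 30 days, so 30 − 2 = 28 days remain after April 2, 2062; 63 − 28 = 35 left.
May 2062 has 31 days: 35 − 31 = 4 left.
4 days into June 2062 → June 4, 2062.
Counting back 169 days from June 4, 2062:
Going back 4 days from June 4, 2062 reaches the end of the previous month; 169 − 4 = 165 left.
May 2062 has 31 days: 165 − 31 = 134 left.
April 2062 has 30 days: 134 − 30 = 104 left.
March 2062 has 31 days: 104 − 31 = 73 left.
February 2062 has 28 days (2062 is not a leap year): 73 − 28 = 45 left.
January 2062 has 31 days: 45 − 31 = 14 left.
December 2061 has 31 days; 31 − 14 = 17 → December 17, 2061.

December 17, 2061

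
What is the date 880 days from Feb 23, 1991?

Counting forward 880 days from February 23, 1991.
February has 28 days, so 28 − 23 = 5 days remain after February 23, 1991; 880 − 5 = 875 left.
March 1991 has 31 days: 875 − 31 = 844 left.
April 1991 has 30 days: 844 − 30 = 814 left.
May 1991 has 31 days: 814 − 31 = 783 left.
June 1991 has 30 days: 783 − 30 = 753 left.
July 1991 has 31 days: 753 − 31 = 722 left.
August 1991 has 31 days: 722 − 31 = 691 left.
September 1991 has 30 days: 691 − 30 = 661 left.
October 1991 has 31 days: 661 − 31 = 630 left.
November 1991 has 30 days: 630 − 30 = 600 left.
December 1991 has 31 days: 600 − 31 = 569 left.
January 1992 has 31 days: 569 − 31 = 538 left.
February 1992 has 29 days (1992 is a leap year): 538 − 29 = 509 left.
March 1992 has 31 days: 509 − 31 = 478 left.
April 1992 has 30 days: 478 − 30 = 448 left.
May 1992 has 31 days: 448 − 31 = 417 left.
June 1992 has 30 days: 417 − 30 = 387 left.
July 1992 has 31 days: 387 − 31 = 356 left.
August 1992 has 31 days: 356 − 31 = 325 left.
September 1992 has 30 days: 325 − 30 = 295 left.
October 1992 has 31 days: 295 − 31 = 264 left.
November 1992 has 30 days: 264 − 30 = 234 left.
December 1992 has 31 days: 234 − 31 = 203 left.
January 1993 has 31 days: 203 − 31 = 172 left.
February 1993 has 28 days (1993 is not a leap year): 172 − 28 = 144 left.
March 1993 has 31 days: 144 − 31 = 113 left.
April 1993 has 30 days: 113 − 30 = 83 left.
May 1993 has 31 days: 83 − 31 = 52 left.
June 1993 has 30 days: 52 − 30 = 22 left.
22 days into July 1993 → July 22, 1993.

July 22, 1993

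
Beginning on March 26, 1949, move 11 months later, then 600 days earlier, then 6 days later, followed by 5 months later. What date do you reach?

December 12, 1948

Advancing 11 months from March 26, 1949:
month 3 + 11 = 14, which is month 2 of year 1950 → February 1950.
Day 26 is valid in February, giving February 26, 1950.
Subtracting 600 days from February 26, 1950:
Going back 26 days from February 26, 1950 reaches the end of the previous month; 600 − 26 = 574 left.
January 1950 has 31 days: 574 − 31 = 543 left.
December 1949 has 31 days: 543 − 31 = 512 left.
November 1949 has 30 days: 512 − 30 = 482 left.
October 1949 has 31 days: 482 − 31 = 451 left.
September 1949 has 30 days: 451 − 30 = 421 left.
August 1949 has 31 days: 421 − 31 = 390 left.
July 1949 has 31 days: 390 − 31 = 359 left.
June 1949 has 30 days: 359 − 30 = 329 left.
May 1949 has 31 days: 329 − 31 = 298 left.
April 1949 has 30 days: 298 − 30 = 268 left.
March 1949 has 31 days: 268 − 31 = 237 left.
February 1949 has 28 days (1949 is not a leap year): 237 − 28 = 209 left.
January 1949 has 31 days: 209 − 31 = 178 left.
December 1948 has 31 days: 178 − 31 = 147 left.
November 1948 has 30 days: 147 − 30 = 117 left.
October 1948 has 31 days: 117 − 31 = 86 left.
September 1948 has 30 days: 86 − 30 = 56 left.
August 1948 has 31 days: 56 − 31 = 25 left.
July 1948 has 31 days; 31 − 25 = 6 → July 6, 1948.
Adding 6 days from July 6, 1948:
July has 31 days; 6 + 6 = 12, still in July.
Adding 5 months from July 12, 1948:
month 7 + 5 = 12 → December 1948.
Day 12 is valid in December, giving December 12, 1948.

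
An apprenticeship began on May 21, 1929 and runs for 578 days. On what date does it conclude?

Advancing 578 days from May 21, 1929.
May has 31 days, so 31 − 21 = 10 days remain after May 21, 1929; 578 − 10 = 568 left.
June 1929 has 30 days: 568 − 30 = 538 left.
July 1929 has 31 days: 538 − 31 = 507 left.
August 1929 has 31 days: 507 − 31 = 476 left.
September 1929 has 30 days: 476 − 30 = 446 left.
October 1929 has 31 days: 446 − 31 = 415 left.
November 1929 has 30 days: 415 − 30 = 385 left.
December 1929 has 31 days: 385 − 31 = 354 left.
January 1930 has 31 days: 354 − 31 = 323 left.
February 1930 has 28 days (1930 is not a leap year): 323 − 28 = 295 left.
March 1930 has 31 days: 295 − 31 = 264 left.
April 1930 has 30 days: 264 − 30 = 234 left.
May 1930 has 31 days: 234 − 31 = 203 left.
June 1930 has 30 days: 203 − 30 = 173 left.
July 1930 has 31 days: 173 − 31 = 142 left.
August 1930 has 31 days: 142 − 31 = 111 left.
September 1930 has 30 days: 111 − 30 = 81 left.
October 1930 has 31 days: 81 − 31 = 50 left.
November 1930 has 30 days: 50 − 30 = 20 left.
20 days into December 1930 → December 20, 1930.

December 20, 1930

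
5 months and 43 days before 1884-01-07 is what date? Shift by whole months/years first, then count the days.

Subtracting 5 months and 43 days from January 7, 1884: first the month/year part, then the days.
month 1 − 5 = -4, which is month 8 of year 1883 → August 1883.
Day 7 is valid in August, giving August 7, 1883.
Now subtract 43 days from August 7, 1883.
Going back 7 days from August 7, 1883 reaches the end of the previous month; 43 − 7 = 36 left.
July 1883 has 31 days: 36 − 31 = 5 left.
June 1883 has 30 days; 30 − 5 = 25 → June 25, 1883.

June 25, 1883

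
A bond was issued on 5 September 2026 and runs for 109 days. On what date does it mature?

Counting forward 109 days from September 5, 2026.
September has 30 days, so 30 − 5 = 25 days remain after September 5, 2026; 109 − 25 = 84 left.
October 2026 has 31 days: 84 − 31 = 53 left.
November 2026 has 30 days: 53 − 30 = 23 left.
23 days into December 2026 → December 23, 2026.

December 23, 2026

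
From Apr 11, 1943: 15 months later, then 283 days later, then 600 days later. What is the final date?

Adding 15 months from April 11, 1943:
month 4 + 15 = 19, which is month 7 of year 1944 → July 1944.
Day 11 is valid in July, giving July 11, 1944.
Adding 283 days from July 11, 1944:
July has 31 days, so 31 − 11 = 20 days remain after July 11, 1944; 283 − 20 = 263 left.
August 1944 has 31 days: 263 − 31 = 232 left.
September 1944 has 30 days: 232 − 30 = 202 left.
October 1944 has 31 days: 202 − 31 = 171 left.
November 1944 has 30 days: 171 − 30 = 141 left.
December 1944 has 31 days: 141 − 31 = 110 left.
January 1945 has 31 days: 110 − 31 = 79 left.
February 1945 has 28 days (1945 is not a leap year): 79 − 28 = 51 left.
March 1945 has 31 days: 51 − 31 = 20 left.
20 days into April 1945 → April 20, 1945.
Counting forward 600 days from April 20, 1945:
April has 30 days, so 30 − 20 = 10 days remain after April 20, 1945; 600 − 10 = 590 left.
May 1945 has 31 days: 590 − 31 = 559 left.
June 1945 has 30 days: 559 − 30 = 529 left.
July 1945 has 31 days: 529 − 31 = 498 left.
August 1945 has 31 days: 498 − 31 = 467 left.
September 1945 has 30 days: 467 − 30 = 437 left.
October 1945 has 31 days: 437 − 31 = 406 left.
November 1945 has 30 days: 406 − 30 = 376 left.
December 1945 has 31 days: 376 − 31 = 345 left.
January 1946 has 31 days: 345 − 31 = 314 left.
February 1946 has 28 days (1946 is not a leap year): 314 − 28 = 286 left.
March 1946 has 31 days: 286 − 31 = 255 left.
April 1946 has 30 days: 255 − 30 = 225 left.
May 1946 has 31 days: 225 − 31 = 194 left.
June 1946 has 30 days: 194 − 30 = 164 left.
July 1946 has 31 days: 164 − 31 = 133 left.
August 1946 has 31 days: 133 − 31 = 102 left.
September 1946 has 30 days: 102 − 30 = 72 left.
October 1946 has 31 days: 72 − 31 = 41 left.
November 1946 has 30 days: 41 − 30 = 11 left.
11 days into December 1946 → December 11, 1946.

December 11, 1946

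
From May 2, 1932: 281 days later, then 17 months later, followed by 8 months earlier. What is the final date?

Advancing 281 days from May 2, 1932:
May has 31 days, so 31 − 2 = 29 days remain after May 2, 1932; 281 − 29 = 252 left.
June 1932 has 30 days: 252 − 30 = 222 left.
July 1932 has 31 days: 222 − 31 = 191 left.
August 1932 has 31 days: 191 − 31 = 160 left.
September 1932 has 30 days: 160 − 30 = 130 left.
October 1932 has 31 days: 130 − 31 = 99 left.
November 1932 has 30 days: 99 − 30 = 69 left.
December 1932 has 31 days: 69 − 31 = 38 left.
January 1933 has 31 days: 38 − 31 = 7 left.
7 days into February 1933 → February 7, 1933.
Adding 17 months from February 7, 1933:
month 2 + 17 = 19, which is month 7 of year 1934 → July 1934.
Day 7 is valid in July, giving July 7, 1934.
Going back 8 months from July 7, 1934:
month 7 − 8 = -1, which is month 11 of year 1933 → November 1933.
Day 7 is valid in November, giving November 7, 1933.

November 7, 1933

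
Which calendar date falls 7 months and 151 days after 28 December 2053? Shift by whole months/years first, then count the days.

December 26, 2054

Advancing 7 months and 151 days from December 28, 2053: first the month/year part, then the days.
month 12 + 7 = 19, which is month 7 of year 2054 → July 2054.
Day 28 is valid in July, giving July 28, 2054.
Now add 151 days from July 28, 2054.
July has 31 days, so 31 − 28 = 3 days remain after July 28, 2054; 151 − 3 = 148 left.
August 2054 has 31 days: 148 − 31 = 117 left.
September 2054 has 30 days: 117 − 30 = 87 left.
October 2054 has 31 days: 87 − 31 = 56 left.
November 2054 has 30 days: 56 − 30 = 26 left.
26 days into December 2054 → December 26, 2054.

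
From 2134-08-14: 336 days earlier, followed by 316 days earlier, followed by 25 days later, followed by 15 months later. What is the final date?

Subtracting 336 days from August 14, 2134:
Going back 14 days from August 14, 2134 reaches the end of the previous month; 336 − 14 = 322 left.
July 2134 has 31 days: 322 − 31 = 291 left.
June 2134 has 30 days: 291 − 30 = 261 left.
May 2134 has 31 days: 261 − 31 = 230 left.
April 2134 has 30 days: 230 − 30 = 200 left.
March 2134 has 31 days: 200 − 31 = 169 left.
February 2134 has 28 days (2134 is not a leap year): 169 − 28 = 141 left.
January 2134 has 31 days: 141 − 31 = 110 left.
December 2133 has 31 days: 110 − 31 = 79 left.
November 2133 has 30 days: 79 − 30 = 49 left.
October 2133 has 31 days: 49 − 31 = 18 left.
September 2133 has 30 days; 30 − 18 = 12 → September 12, 2133.
Subtracting 316 days from September 12, 2133:
Going back 12 days from September 12, 2133 reaches the end of the previous month; 316 − 12 = 304 left.
August 2133 has 31 days: 304 − 31 = 273 left.
July 2133 has 31 days: 273 − 31 = 242 left.
June 2133 has 30 days: 242 − 30 = 212 left.
May 2133 has 31 days: 212 − 31 = 181 left.
April 2133 has 30 days: 181 − 30 = 151 left.
March 2133 has 31 days: 151 − 31 = 120 left.
February 2133 has 28 days (2133 is not a leap year): 120 − 28 = 92 left.
January 2133 has 31 days: 92 − 31 = 61 left.
December 2132 has 31 days: 61 − 31 = 30 left.
November 2132 has 30 days: 30 − 30 = 0 left.
October 2132 has 31 days; 31 − 0 = 31 → October 31, 2132.
Advancing 25 days from October 31, 2132:
October has 31 days, so 31 − 31 = 0 days remain after October 31, 2132; 25 − 0 = 25 left.
25 days into November 2132 → November 25, 2132.
Adding 15 months from November 25, 2132:
month 11 + 15 = 26, which is month 2 of year 2134 → February 2134.
Day 25 is valid in February, giving February 25, 2134.

February 25, 2134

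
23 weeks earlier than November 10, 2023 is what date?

Going back 23 weeks = 161 days from November 10, 2023.
Going back 10 days from November 10, 2023 reaches the end of the previous month; 161 − 10 = 151 left.
October 2023 has 31 days: 151 − 31 = 120 left.
September 2023 has 30 days: 120 − 30 = 90 left.
August 2023 has 31 days: 90 − 31 = 59 left.
July 2023 has 31 days: 59 − 31 = 28 left.
June 2023 has 30 days; 30 − 28 = 2 → June 2, 2023.

June 2, 2023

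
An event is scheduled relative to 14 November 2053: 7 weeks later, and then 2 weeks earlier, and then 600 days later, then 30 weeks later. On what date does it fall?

Counting forward 7 weeks (= 49 days) from November 14, 2053:
November has 30 days, so 30 − 14 = 16 days remain after November 14, 2053; 49 − 16 = 33 left.
December 2053 has 31 days: 33 − 31 = 2 left.
2 days into January 2054 → January 2, 2054.
Going back 2 weeks (= 14 days) from January 2, 2054:
Going back 2 days from January 2, 2054 reaches the end of the previous month; 14 − 2 = 12 left.
December 2053 has 31 days; 31 − 12 = 19 → December 19, 2053.
Advancing 600 days from December 19, 2053:
December has 31 days, so 31 − 19 = 12 days remain after December 19, 2053; 600 − 12 = 588 left.
January 2054 has 31 days: 588 − 31 = 557 left.
February 2054 has 28 days (2054 is not a leap year): 557 − 28 = 529 left.
March 2054 has 31 days: 529 − 31 = 498 left.
April 2054 has 30 days: 498 − 30 = 468 left.
May 2054 has 31 days: 468 − 31 = 437 left.
June 2054 has 30 days: 437 − 30 = 407 left.
July 2054 has 31 days: 407 − 31 = 376 left.
August 2054 has 31 days: 376 − 31 = 345 left.
September 2054 has 30 days: 345 − 30 = 315 left.
October 2054 has 31 days: 315 − 31 = 284 left.
November 2054 has 30 days: 284 − 30 = 254 left.
December 2054 has 31 days: 254 − 31 = 223 left.
January 2055 has 31 days: 223 − 31 = 192 left.
February 2055 has 28 days (2055 is not a leap year): 192 − 28 = 164 left.
March 2055 has 31 days: 164 − 31 = 133 left.
April 2055 has 30 days: 133 − 30 = 103 left.
May 2055 has 31 days: 103 − 31 = 72 left.
June 2055 has 30 days: 72 − 30 = 42 left.
July 2055 has 31 days: 42 − 31 = 11 left.
11 days into August 2055 → August 11, 2055.
Counting forward 30 weeks (= 210 days) from August 11, 2055:
August has 31 days, so 31 − 11 = 20 days remain after August 11, 2055; 210 − 20 = 190 left.
September 2055 has 30 days: 190 − 30 = 160 left.
October 2055 has 31 days: 160 − 31 = 129 left.
November 2055 has 30 days: 129 − 30 = 99 left.
December 2055 has 31 days: 99 − 31 = 68 left.
January 2056 has 31 days: 68 − 31 = 37 left.
February 2056 has 29 days (2056 is a leap year): 37 − 29 = 8 left.
8 days into March 2056 → March 8, 2056.

March 8, 2056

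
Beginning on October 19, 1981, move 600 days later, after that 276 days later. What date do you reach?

March 13, 1984

Adding 600 days from October 19, 1981:
October has 31 days, so 31 − 19 = 12 days remain after October 19, 1981; 600 − 12 = 588 left.
November 1981 has 30 days: 588 − 30 = 558 left.
December 1981 has 31 days: 558 − 31 = 527 left.
January 1982 has 31 days: 527 − 31 = 496 left.
February 1982 has 28 days (1982 is not a leap year): 496 − 28 = 468 left.
March 1982 has 31 days: 468 − 31 = 437 left.
April 1982 has 30 days: 437 − 30 = 407 left.
May 1982 has 31 days: 407 − 31 = 376 left.
June 1982 has 30 days: 376 − 30 = 346 left.
July 1982 has 31 days: 346 − 31 = 315 left.
August 1982 has 31 days: 315 − 31 = 284 left.
September 1982 has 30 days: 284 − 30 = 254 left.
October 1982 has 31 days: 254 − 31 = 223 left.
November 1982 has 30 days: 223 − 30 = 193 left.
December 1982 has 31 days: 193 − 31 = 162 left.
January 1983 has 31 days: 162 − 31 = 131 left.
February 1983 has 28 days (1983 is not a leap year): 131 − 28 = 103 left.
March 1983 has 31 days: 103 − 31 = 72 left.
April 1983 has 30 days: 72 − 30 = 42 left.
May 1983 has 31 days: 42 − 31 = 11 left.
11 days into June 1983 → June 11, 1983.
Adding 276 days from June 11, 1983:
June has 30 days, so 30 − 11 = 19 days remain after June 11, 1983; 276 − 19 = 257 left.
July 1983 has 31 days: 257 − 31 = 226 left.
August 1983 has 31 days: 226 − 31 = 195 left.
September 1983 has 30 days: 195 − 30 = 165 left.
October 1983 has 31 days: 165 − 31 = 134 left.
November 1983 has 30 days: 134 − 30 = 104 left.
December 1983 has 31 days: 104 − 31 = 73 left.
January 1984 has 31 days: 73 − 31 = 42 left.
February 1984 has 29 days (1984 is a leap year): 42 − 29 = 13 left.
13 days into March 1984 → March 13, 1984.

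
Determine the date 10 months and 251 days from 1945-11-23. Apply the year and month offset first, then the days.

Counting forward 10 months and 251 days from November 23, 1945: first the month/year part, then the days.
month 11 + 10 = 21, which is month 9 of year 1946 → September 1946.
Day 23 is valid in September, giving September 23, 1946.
Now add 251 days from September 23, 1946.
September has 30 days, so 30 − 23 = 7 days remain after September 23, 1946; 251 − 7 = 244 left.
October 1946 has 31 days: 244 − 31 = 213 left.
November 1946 has 30 days: 213 − 30 = 183 left.
December 1946 has 31 days: 183 − 31 = 152 left.
January 1947 has 31 days: 152 − 31 = 121 left.
February 1947 has 28 days (1947 is not a leap year): 121 − 28 = 93 left.
March 1947 has 31 days: 93 − 31 = 62 left.
April 1947 has 30 days: 62 − 30 = 32 left.
May 1947 has 31 days: 32 − 31 = 1 left.
1 day into June 1947 → June 1, 1947.

June 1, 1947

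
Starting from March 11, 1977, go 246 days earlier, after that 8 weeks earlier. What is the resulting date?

May 13, 1976

Counting back 246 days from March 11, 1977:
Going back 11 days from March 11, 1977 reaches the end of the previous month; 246 − 11 = 235 left.
February 1977 has 28 days (1977 is not a leap year): 235 − 28 = 207 left.
January 1977 has 31 days: 207 − 31 = 176 left.
December 1976 has 31 days: 176 − 31 = 145 left.
November 1976 has 30 days: 145 − 30 = 115 left.
October 1976 has 31 days: 115 − 31 = 84 left.
September 1976 has 30 days: 84 − 30 = 54 left.
August 1976 has 31 days: 54 − 31 = 23 left.
July 1976 has 31 days; 31 − 23 = 8 → July 8, 1976.
Counting back 8 weeks (= 56 days) from July 8, 1976:
Going back 8 days from July 8, 1976 reaches the end of the previous month; 56 − 8 = 48 left.
June 1976 has 30 days: 48 − 30 = 18 left.
May 1976 has 31 days; 31 − 18 = 13 → May 13, 1976.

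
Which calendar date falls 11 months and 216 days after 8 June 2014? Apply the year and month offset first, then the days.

Advancing 11 months and 216 days from June 8, 2014: first the month/year part, then the days.
month 6 + 11 = 17, which is month 5 of year 2015 → May 2015.
Day 8 is valid in May, giving May 8, 2015.
Now add 216 days from May 8, 2015.
May has 31 days, so 31 − 8 = 23 days remain after May 8, 2015; 216 − 23 = 193 left.
June 2015 has 30 days: 193 − 30 = 163 left.
July 2015 has 31 days: 163 − 31 = 132 left.
August 2015 has 31 days: 132 − 31 = 101 left.
September 2015 has 30 days: 101 − 30 = 71 left.
October 2015 has 31 days: 71 − 31 = 40 left.
November 2015 has 30 days: 40 − 30 = 10 left.
10 days into December 2015 → December 10, 2015.

December 10, 2015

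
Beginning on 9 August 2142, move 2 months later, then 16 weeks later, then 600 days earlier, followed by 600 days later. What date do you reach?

Counting forward 2 months from August 9, 2142:
month 8 + 2 = 10 → October 2142.
Day 9 is valid in October, giving October 9, 2142.
Advancing 16 weeks (= 112 days) from October 9, 2142:
October has 31 days, so 31 − 9 = 22 days remain after October 9, 2142; 112 − 22 = 90 left.
November 2142 has 30 days: 90 − 30 = 60 left.
December 2142 has 31 days: 60 − 31 = 29 left.
29 days into January 2143 → January 29, 2143.
Subtracting 600 days from January 29, 2143:
Going back 29 days from January 29, 2143 reaches the end of the previous month; 600 − 29 = 571 left.
December 2142 has 31 days: 571 − 31 = 540 left.
November 2142 has 30 days: 540 − 30 = 510 left.
October 2142 has 31 days: 510 − 31 = 479 left.
September 2142 has 30 days: 479 − 30 = 449 left.
August 2142 has 31 days: 449 − 31 = 418 left.
July 2142 has 31 days: 418 − 31 = 387 left.
June 2142 has 30 days: 387 − 30 = 357 left.
May 2142 has 31 days: 357 − 31 = 326 left.
April 2142 has 30 days: 326 − 30 = 296 left.
March 2142 has 31 days: 296 − 31 = 265 left.
February 2142 has 28 days (2142 is not a leap year): 265 − 28 = 237 left.
January 2142 has 31 days: 237 − 31 = 206 left.
December 2141 has 31 days: 206 − 31 = 175 left.
November 2141 has 30 days: 175 − 30 = 145 left.
October 2141 has 31 days: 145 − 31 = 114 left.
September 2141 has 30 days: 114 − 30 = 84 left.
August 2141 has 31 days: 84 − 31 = 53 left.
July 2141 has 31 days: 53 − 31 = 22 left.
June 2141 has 30 days; 30 − 22 = 8 → June 8, 2141.
Advancing 600 days from June 8, 2141:
June has 30 days, so 30 − 8 = 22 days remain after June 8, 2141; 600 − 22 = 578 left.
July 2141 has 31 days: 578 − 31 = 547 left.
August 2141 has 31 days: 547 − 31 = 516 left.
September 2141 has 30 days: 516 − 30 = 486 left.
October 2141 has 31 days: 486 − 31 = 455 left.
November 2141 has 30 days: 455 − 30 = 425 left.
December 2141 has 31 days: 425 − 31 = 394 left.
January 2142 has 31 days: 394 − 31 = 363 left.
February 2142 has 28 days (2142 is not a leap year): 363 − 28 = 335 left.
March 2142 has 31 days: 335 − 31 = 304 left.
April 2142 has 30 days: 304 − 30 = 274 left.
May 2142 has 31 days: 274 − 31 = 243 left.
June 2142 has 30 days: 243 − 30 = 213 left.
July 2142 has 31 days: 213 − 31 = 182 left.
August 2142 has 31 days: 182 − 31 = 151 left.
September 2142 has 30 days: 151 − 30 = 121 left.
October 2142 has 31 days: 121 − 31 = 90 left.
November 2142 has 30 days: 90 − 30 = 60 left.
December 2142 has 31 days: 60 − 31 = 29 left.
29 days into January 2143 → January 29, 2143.

January 29, 2143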